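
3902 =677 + 3225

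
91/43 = 2 + 5/43 = 2.12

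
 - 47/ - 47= 1/1 = 1.00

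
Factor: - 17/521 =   -  17^1* 521^( - 1 )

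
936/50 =468/25 =18.72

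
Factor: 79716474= 2^1*3^4 * 492077^1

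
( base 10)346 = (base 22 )fg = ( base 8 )532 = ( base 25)DL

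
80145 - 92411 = -12266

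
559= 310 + 249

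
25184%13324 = 11860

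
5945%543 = 515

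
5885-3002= 2883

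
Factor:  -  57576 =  - 2^3*3^1*2399^1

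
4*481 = 1924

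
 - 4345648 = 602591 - 4948239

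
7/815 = 7/815 = 0.01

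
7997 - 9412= - 1415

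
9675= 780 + 8895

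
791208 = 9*87912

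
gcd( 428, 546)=2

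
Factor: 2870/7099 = 2^1*5^1 * 7^1*31^(-1)*41^1*229^( - 1) 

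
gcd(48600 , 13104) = 72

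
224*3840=860160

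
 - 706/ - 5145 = 706/5145 = 0.14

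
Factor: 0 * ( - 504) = 0= 0^1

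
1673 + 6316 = 7989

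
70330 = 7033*10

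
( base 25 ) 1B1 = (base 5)12101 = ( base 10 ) 901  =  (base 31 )T2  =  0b1110000101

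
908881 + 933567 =1842448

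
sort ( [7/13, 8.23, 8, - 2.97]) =[ - 2.97,7/13, 8,  8.23]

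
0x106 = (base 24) AM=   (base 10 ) 262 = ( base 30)8m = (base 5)2022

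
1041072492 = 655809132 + 385263360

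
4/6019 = 4/6019 = 0.00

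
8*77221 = 617768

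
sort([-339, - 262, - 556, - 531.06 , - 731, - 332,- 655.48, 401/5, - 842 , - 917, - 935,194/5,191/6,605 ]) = [ - 935, - 917, - 842, - 731, - 655.48,-556, - 531.06, -339, - 332, - 262, 191/6 , 194/5,401/5,605]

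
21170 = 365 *58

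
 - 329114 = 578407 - 907521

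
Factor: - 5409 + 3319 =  - 2090 = - 2^1*5^1*11^1 *19^1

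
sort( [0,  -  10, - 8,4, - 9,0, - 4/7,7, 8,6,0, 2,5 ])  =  [ - 10, - 9,-8, -4/7,0,0, 0,2, 4, 5,6,7, 8 ]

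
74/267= 74/267 = 0.28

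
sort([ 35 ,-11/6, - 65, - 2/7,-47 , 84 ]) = [- 65, - 47,  -  11/6,  -  2/7, 35,  84]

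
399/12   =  133/4 = 33.25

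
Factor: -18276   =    -  2^2*3^1 * 1523^1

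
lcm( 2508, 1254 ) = 2508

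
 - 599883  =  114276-714159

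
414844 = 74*5606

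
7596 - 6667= 929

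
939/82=11 + 37/82 = 11.45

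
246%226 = 20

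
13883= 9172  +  4711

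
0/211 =0 = 0.00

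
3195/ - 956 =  - 4 + 629/956 = - 3.34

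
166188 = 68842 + 97346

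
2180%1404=776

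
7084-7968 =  - 884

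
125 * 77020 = 9627500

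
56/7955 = 56/7955=0.01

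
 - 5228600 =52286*(-100)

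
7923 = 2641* 3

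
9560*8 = 76480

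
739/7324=739/7324 = 0.10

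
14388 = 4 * 3597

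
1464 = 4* 366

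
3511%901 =808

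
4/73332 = 1/18333 = 0.00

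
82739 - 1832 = 80907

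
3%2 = 1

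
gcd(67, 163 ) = 1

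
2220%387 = 285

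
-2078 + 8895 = 6817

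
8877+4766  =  13643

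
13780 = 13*1060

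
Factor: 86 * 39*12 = 2^3 * 3^2*13^1* 43^1=40248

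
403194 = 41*9834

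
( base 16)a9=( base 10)169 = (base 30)5J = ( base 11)144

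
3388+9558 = 12946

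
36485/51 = 36485/51= 715.39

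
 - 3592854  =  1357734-4950588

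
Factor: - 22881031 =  - 17^1*43^1*113^1*277^1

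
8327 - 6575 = 1752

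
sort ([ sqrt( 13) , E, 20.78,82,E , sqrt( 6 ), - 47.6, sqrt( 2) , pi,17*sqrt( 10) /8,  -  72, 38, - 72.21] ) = [ - 72.21, - 72, -47.6 , sqrt( 2 ) , sqrt(6 ),E , E,pi , sqrt( 13),  17*sqrt( 10) /8,20.78 , 38, 82]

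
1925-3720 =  - 1795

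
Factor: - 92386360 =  - 2^3*5^1*11^1*19^1*43^1*257^1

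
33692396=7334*4594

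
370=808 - 438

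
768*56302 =43239936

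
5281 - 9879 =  - 4598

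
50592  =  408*124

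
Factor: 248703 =3^1*7^1*13^1*911^1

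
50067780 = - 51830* (-966)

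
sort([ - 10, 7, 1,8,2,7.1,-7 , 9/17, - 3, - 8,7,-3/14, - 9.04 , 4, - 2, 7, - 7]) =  [ - 10, - 9.04,  -  8, - 7, - 7, - 3, - 2,-3/14, 9/17,1, 2, 4, 7, 7,  7, 7.1,  8] 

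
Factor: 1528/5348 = 2^1 * 7^ (  -  1 ) = 2/7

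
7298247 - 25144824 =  -17846577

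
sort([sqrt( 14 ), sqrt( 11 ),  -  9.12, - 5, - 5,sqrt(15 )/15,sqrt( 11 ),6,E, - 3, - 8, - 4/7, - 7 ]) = [ - 9.12, - 8, - 7, - 5, -5, - 3, - 4/7, sqrt(15 ) /15, E,sqrt( 11),sqrt( 11),  sqrt ( 14),6]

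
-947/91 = - 947/91 = -  10.41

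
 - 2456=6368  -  8824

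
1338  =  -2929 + 4267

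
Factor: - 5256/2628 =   -  2^1 = -  2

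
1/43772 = 1/43772 = 0.00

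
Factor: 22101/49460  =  2^( - 2 )* 3^1*5^(-1)*53^1 * 139^1*2473^ (-1 )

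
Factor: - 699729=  - 3^1*23^1*10141^1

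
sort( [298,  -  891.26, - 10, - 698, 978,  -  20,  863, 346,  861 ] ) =[ - 891.26,  -  698, - 20 ,-10, 298,  346, 861, 863,978]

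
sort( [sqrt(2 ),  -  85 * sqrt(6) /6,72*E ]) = [ - 85 * sqrt(6 ) /6, sqrt( 2), 72*E ] 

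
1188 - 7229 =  - 6041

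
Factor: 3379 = 31^1*109^1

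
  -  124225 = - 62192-62033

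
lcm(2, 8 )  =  8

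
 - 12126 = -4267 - 7859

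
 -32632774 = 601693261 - 634326035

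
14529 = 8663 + 5866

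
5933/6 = 5933/6  =  988.83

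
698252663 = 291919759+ 406332904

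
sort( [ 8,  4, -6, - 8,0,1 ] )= [ - 8,  -  6, 0,1,4,8 ]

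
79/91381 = 79/91381 = 0.00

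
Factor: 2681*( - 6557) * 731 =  - 7^1 * 17^1 * 43^1 * 79^1 * 83^1 * 383^1 = - 12850480727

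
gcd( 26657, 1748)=437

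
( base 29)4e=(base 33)3V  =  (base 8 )202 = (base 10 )130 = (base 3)11211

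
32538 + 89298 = 121836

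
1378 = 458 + 920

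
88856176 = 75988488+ 12867688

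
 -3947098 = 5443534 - 9390632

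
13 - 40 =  - 27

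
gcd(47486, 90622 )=2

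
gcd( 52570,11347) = 7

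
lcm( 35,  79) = 2765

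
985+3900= 4885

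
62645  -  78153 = - 15508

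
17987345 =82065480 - 64078135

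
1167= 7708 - 6541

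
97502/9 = 10833 + 5/9= 10833.56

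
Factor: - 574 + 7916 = 2^1*3671^1=7342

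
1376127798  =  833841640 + 542286158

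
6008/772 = 7 +151/193 = 7.78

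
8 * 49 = 392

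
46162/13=46162/13 = 3550.92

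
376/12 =31 + 1/3 = 31.33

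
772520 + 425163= 1197683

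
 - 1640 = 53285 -54925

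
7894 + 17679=25573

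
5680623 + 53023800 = 58704423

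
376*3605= 1355480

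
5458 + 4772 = 10230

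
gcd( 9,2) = 1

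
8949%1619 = 854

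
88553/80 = 1106 + 73/80= 1106.91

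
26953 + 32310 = 59263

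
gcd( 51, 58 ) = 1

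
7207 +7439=14646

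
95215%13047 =3886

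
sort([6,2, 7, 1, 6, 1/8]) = [1/8,1, 2, 6, 6,7]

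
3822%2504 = 1318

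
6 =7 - 1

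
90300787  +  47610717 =137911504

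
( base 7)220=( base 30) 3M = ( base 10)112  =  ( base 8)160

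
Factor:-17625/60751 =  - 3^1*5^3*47^1*79^( - 1)*769^( - 1)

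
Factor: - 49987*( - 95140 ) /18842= 2^1*5^1*7^1*37^1*67^1*71^1*193^1*9421^( - 1 ) = 2377881590/9421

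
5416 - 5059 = 357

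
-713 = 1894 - 2607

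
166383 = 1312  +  165071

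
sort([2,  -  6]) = [ - 6, 2 ] 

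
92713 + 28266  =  120979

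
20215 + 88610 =108825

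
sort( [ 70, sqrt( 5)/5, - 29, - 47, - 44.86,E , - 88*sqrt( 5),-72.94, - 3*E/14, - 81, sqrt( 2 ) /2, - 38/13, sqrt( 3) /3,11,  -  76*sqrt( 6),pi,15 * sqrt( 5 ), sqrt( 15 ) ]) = [ - 88*sqrt( 5),-76 * sqrt( 6), - 81, - 72.94, - 47, - 44.86, - 29 , - 38/13, - 3*E/14, sqrt( 5)/5, sqrt(3) /3 , sqrt(2)/2, E, pi,sqrt( 15),  11,15*sqrt(5), 70 ]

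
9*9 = 81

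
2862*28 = 80136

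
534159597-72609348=461550249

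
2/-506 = - 1/253 =-  0.00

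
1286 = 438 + 848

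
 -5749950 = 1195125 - 6945075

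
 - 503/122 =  -503/122= - 4.12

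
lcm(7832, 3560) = 39160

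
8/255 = 8/255= 0.03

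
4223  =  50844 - 46621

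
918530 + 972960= 1891490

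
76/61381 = 76/61381 = 0.00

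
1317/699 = 439/233 = 1.88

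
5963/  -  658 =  - 5963/658  =  -9.06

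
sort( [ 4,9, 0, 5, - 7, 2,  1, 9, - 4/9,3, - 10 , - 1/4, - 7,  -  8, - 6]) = [ - 10, - 8, - 7, - 7, - 6, - 4/9, - 1/4, 0,1,  2,  3,4, 5,  9,  9 ] 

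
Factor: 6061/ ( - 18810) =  - 29/90  =  - 2^(  -  1 )*3^( - 2 )*5^(-1)*29^1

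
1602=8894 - 7292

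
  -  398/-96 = 199/48 = 4.15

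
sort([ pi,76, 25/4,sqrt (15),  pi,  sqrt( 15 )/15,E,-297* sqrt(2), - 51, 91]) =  [ - 297*sqrt(2 ) , - 51,sqrt ( 15)/15, E,pi,pi,sqrt( 15),25/4 , 76,91]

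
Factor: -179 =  - 179^1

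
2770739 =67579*41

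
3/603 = 1/201= 0.00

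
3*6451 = 19353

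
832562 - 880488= - 47926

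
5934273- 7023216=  - 1088943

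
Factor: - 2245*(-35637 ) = 3^1*5^1*7^1*449^1 * 1697^1= 80005065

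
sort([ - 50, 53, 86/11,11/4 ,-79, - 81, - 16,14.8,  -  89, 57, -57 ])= [ - 89, - 81,-79,- 57, - 50, - 16, 11/4, 86/11,14.8 , 53,57]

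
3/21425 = 3/21425  =  0.00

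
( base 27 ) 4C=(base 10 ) 120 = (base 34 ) 3i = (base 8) 170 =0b1111000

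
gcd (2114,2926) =14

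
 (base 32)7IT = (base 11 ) 5927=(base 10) 7773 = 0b1111001011101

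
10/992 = 5/496 = 0.01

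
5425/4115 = 1085/823 = 1.32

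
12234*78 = 954252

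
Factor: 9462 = 2^1*3^1*19^1*83^1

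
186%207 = 186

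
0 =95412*0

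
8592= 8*1074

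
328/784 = 41/98=0.42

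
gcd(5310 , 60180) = 1770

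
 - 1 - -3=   2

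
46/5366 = 23/2683 = 0.01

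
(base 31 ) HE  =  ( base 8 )1035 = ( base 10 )541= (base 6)2301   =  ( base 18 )1C1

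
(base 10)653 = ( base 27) o5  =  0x28D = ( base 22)17f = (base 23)159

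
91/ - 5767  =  -1 + 5676/5767 = - 0.02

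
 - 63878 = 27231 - 91109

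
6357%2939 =479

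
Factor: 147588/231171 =2^2*7^2*307^( -1)=196/307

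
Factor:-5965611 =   -  3^1 *1988537^1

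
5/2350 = 1/470 = 0.00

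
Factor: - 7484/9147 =-2^2*3^( - 1)*1871^1*3049^( - 1) 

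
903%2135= 903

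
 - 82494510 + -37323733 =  - 119818243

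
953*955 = 910115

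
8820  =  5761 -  - 3059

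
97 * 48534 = 4707798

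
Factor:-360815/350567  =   - 5^1*13^2 * 821^(-1 ) = - 845/821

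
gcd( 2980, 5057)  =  1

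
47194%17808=11578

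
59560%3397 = 1811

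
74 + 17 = 91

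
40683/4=40683/4  =  10170.75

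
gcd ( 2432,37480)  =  8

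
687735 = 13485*51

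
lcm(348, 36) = 1044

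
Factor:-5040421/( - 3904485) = 3^( - 1)*5^( - 1 ) * 13^(-1)*47^1*20023^ ( - 1) * 107243^1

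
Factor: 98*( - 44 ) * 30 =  - 2^4*3^1*5^1*7^2*11^1 =- 129360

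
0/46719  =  0 = 0.00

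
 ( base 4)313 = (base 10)55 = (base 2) 110111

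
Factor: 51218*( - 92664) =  - 2^4*3^4*11^1*13^1 * 25609^1 = - 4746064752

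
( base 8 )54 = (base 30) 1e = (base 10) 44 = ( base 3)1122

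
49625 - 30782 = 18843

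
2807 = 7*401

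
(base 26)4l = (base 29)49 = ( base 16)7d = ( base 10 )125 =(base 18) 6H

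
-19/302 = -19/302 = -  0.06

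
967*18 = 17406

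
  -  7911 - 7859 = - 15770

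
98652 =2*49326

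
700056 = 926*756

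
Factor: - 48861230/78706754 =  - 5^1*7^(- 1)*11^1*17^2  *53^1*193859^(- 1) = - 842435/1357013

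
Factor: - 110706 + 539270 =2^2*19^1*5639^1 = 428564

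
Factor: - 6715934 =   -  2^1*1031^1*3257^1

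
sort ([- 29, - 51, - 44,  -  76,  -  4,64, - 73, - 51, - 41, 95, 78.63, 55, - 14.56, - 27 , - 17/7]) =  [ - 76, - 73, - 51, - 51, - 44, - 41, - 29 , - 27,  -  14.56, - 4, - 17/7,55,  64,78.63, 95]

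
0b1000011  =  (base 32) 23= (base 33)21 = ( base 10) 67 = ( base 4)1003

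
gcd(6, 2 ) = 2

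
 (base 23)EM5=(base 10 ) 7917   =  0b1111011101101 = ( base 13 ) 37B0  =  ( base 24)dhl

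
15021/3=5007=5007.00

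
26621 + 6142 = 32763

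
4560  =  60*76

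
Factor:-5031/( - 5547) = 3^1*13^1*43^(  -  1 )  =  39/43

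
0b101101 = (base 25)1k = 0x2d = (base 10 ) 45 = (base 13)36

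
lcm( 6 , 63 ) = 126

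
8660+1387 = 10047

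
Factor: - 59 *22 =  - 1298 = -2^1*11^1*59^1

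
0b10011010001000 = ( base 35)81t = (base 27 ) DE9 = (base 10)9864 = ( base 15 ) 2DC9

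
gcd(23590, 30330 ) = 3370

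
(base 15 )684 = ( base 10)1474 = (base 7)4204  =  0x5c2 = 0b10111000010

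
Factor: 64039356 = 2^2*3^3*223^1*2659^1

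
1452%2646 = 1452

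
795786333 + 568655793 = 1364442126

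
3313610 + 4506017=7819627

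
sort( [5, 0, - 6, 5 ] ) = [-6, 0 , 5,5 ]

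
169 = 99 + 70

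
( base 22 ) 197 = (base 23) 16M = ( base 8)1261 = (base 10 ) 689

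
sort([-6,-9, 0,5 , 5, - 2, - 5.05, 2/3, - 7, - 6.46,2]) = [ - 9, - 7,- 6.46, - 6, - 5.05, - 2, 0, 2/3, 2, 5, 5 ]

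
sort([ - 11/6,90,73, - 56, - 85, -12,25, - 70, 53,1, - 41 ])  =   [ - 85, - 70, - 56, - 41,-12, - 11/6,1,25, 53, 73,  90]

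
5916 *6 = 35496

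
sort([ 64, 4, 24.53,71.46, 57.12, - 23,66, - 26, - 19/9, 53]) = [ - 26, - 23,  -  19/9,4, 24.53,53, 57.12,64,66,  71.46 ] 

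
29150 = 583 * 50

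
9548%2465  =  2153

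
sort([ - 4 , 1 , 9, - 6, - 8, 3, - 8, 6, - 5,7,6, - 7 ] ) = [ - 8, - 8, - 7, - 6, - 5, - 4, 1, 3, 6, 6, 7,9] 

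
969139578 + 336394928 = 1305534506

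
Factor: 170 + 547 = 717 =3^1*239^1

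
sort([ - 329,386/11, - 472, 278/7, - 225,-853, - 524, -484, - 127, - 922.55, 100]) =[ - 922.55 , - 853, - 524, - 484, -472, - 329,-225, - 127,386/11,278/7,100]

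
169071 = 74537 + 94534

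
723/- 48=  - 241/16 = - 15.06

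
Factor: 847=7^1*11^2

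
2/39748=1/19874 = 0.00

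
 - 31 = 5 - 36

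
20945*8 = 167560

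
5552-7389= -1837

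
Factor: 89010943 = 7^1*23^1 * 83^1 * 6661^1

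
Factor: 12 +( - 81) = -3^1*23^1 = - 69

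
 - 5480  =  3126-8606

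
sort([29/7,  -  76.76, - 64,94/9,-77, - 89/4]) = [ - 77, - 76.76, - 64, - 89/4,29/7,94/9 ] 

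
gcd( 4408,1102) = 1102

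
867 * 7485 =6489495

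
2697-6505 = -3808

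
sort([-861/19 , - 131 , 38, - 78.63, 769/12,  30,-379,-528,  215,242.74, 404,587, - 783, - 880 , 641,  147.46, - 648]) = [-880, - 783, - 648,-528, - 379, - 131, - 78.63, - 861/19, 30,38,769/12,147.46, 215, 242.74, 404,587, 641] 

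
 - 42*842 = - 35364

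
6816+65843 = 72659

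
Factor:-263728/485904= - 3^( - 1)*191^( - 1)*311^1 = - 311/573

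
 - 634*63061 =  -39980674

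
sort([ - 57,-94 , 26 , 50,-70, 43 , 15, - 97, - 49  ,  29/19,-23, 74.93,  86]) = [-97 , - 94,-70 ,-57, - 49,- 23,29/19 , 15, 26  ,  43, 50  ,  74.93, 86] 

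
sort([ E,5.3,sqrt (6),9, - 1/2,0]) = [  -  1/2,0,  sqrt( 6), E,5.3, 9 ] 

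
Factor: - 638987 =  - 569^1*1123^1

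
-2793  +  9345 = 6552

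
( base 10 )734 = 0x2DE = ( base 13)446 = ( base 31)nl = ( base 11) 608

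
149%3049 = 149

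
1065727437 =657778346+407949091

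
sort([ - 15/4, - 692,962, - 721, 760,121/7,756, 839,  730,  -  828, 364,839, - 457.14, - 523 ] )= [ - 828,-721, - 692,-523, - 457.14, - 15/4,121/7,364,730,756 , 760, 839, 839,962]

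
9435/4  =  9435/4  =  2358.75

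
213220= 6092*35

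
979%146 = 103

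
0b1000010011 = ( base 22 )123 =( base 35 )f6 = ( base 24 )m3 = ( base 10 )531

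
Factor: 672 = 2^5*3^1*7^1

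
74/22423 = 74/22423 = 0.00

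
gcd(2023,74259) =1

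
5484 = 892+4592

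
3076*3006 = 9246456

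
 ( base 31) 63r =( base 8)13376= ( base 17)1364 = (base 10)5886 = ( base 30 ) 6g6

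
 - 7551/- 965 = 7 + 796/965 = 7.82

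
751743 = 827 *909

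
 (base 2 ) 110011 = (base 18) 2F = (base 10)51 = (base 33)1I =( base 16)33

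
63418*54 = 3424572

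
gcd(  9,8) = 1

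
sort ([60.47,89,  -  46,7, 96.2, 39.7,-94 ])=[ - 94, - 46, 7, 39.7,60.47 , 89,96.2]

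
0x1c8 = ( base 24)j0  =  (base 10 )456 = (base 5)3311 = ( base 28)G8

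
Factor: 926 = 2^1*463^1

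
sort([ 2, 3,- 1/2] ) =[ - 1/2,2,3] 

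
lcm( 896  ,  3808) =15232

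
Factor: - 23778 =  -2^1 * 3^2*1321^1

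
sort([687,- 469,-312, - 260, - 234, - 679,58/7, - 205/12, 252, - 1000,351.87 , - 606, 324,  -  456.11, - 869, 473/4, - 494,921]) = [-1000, - 869, - 679, - 606,- 494, - 469, - 456.11, - 312, - 260, - 234, - 205/12,  58/7, 473/4, 252 , 324,351.87,687, 921]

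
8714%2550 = 1064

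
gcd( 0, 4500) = 4500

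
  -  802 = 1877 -2679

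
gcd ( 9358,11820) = 2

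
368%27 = 17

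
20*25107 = 502140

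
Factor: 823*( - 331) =  -  272413 = - 331^1 * 823^1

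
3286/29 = 3286/29 = 113.31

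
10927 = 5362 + 5565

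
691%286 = 119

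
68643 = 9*7627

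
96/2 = 48 = 48.00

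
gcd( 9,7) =1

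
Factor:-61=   -  61^1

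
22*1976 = 43472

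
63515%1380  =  35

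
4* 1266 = 5064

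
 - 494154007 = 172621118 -666775125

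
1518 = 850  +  668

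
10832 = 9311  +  1521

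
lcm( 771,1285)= 3855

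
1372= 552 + 820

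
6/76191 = 2/25397 = 0.00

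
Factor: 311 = 311^1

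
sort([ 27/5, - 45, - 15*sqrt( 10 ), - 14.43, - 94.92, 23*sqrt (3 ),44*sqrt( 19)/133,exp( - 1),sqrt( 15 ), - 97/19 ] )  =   [ - 94.92, - 15*sqrt( 10 ), - 45, - 14.43,  -  97/19,exp(-1),44*sqrt( 19 )/133,sqrt( 15),27/5, 23*sqrt(3)]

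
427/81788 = 61/11684=0.01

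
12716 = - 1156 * ( - 11) 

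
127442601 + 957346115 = 1084788716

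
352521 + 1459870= 1812391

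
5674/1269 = 4 + 598/1269 = 4.47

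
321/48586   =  321/48586 = 0.01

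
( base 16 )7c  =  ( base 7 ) 235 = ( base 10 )124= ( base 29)48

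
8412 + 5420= 13832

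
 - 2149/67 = -2149/67 =-  32.07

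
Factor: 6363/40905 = 3^( - 2)*5^( - 1) * 7^1 = 7/45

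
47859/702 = 15953/234=68.18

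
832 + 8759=9591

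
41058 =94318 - 53260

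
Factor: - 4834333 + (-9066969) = -13901302 = - 2^1 * 6950651^1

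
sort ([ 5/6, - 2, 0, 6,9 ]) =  [ - 2,0, 5/6 , 6,9] 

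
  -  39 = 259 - 298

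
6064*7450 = 45176800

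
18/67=18/67 = 0.27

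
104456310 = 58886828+45569482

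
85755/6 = 14292  +  1/2 = 14292.50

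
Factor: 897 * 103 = 3^1*13^1 * 23^1 *103^1 =92391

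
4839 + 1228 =6067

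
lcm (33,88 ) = 264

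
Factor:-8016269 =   -  101^1*139^1*571^1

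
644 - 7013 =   -  6369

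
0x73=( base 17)6d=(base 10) 115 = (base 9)137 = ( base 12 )97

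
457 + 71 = 528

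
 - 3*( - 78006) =234018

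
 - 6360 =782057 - 788417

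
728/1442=52/103  =  0.50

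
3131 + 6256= 9387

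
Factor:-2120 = - 2^3*5^1* 53^1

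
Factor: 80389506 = 2^1*3^1*59^1*227089^1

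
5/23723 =5/23723 = 0.00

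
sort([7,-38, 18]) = [ - 38, 7,18 ] 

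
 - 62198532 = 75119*( - 828)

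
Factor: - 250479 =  - 3^3 * 9277^1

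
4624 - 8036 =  - 3412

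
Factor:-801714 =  - 2^1*3^1*41^1*3259^1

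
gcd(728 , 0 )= 728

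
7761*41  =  318201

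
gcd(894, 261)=3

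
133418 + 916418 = 1049836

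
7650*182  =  1392300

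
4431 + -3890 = 541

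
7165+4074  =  11239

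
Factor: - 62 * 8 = - 2^4*31^1 = - 496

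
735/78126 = 245/26042 = 0.01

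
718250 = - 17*( - 42250)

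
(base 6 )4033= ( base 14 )473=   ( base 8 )1565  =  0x375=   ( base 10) 885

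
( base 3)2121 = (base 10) 70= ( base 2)1000110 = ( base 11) 64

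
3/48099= 1/16033 = 0.00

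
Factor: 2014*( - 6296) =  - 2^4 * 19^1*53^1*787^1 = - 12680144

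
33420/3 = 11140 = 11140.00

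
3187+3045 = 6232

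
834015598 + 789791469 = 1623807067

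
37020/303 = 122 + 18/101 = 122.18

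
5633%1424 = 1361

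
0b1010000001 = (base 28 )mp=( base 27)NK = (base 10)641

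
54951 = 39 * 1409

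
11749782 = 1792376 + 9957406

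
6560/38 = 3280/19 = 172.63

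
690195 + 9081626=9771821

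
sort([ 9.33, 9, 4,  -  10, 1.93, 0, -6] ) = [ - 10, - 6,0,1.93, 4,9, 9.33] 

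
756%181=32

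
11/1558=11/1558 =0.01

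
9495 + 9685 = 19180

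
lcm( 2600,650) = 2600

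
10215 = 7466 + 2749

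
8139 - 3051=5088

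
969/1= 969 =969.00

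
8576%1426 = 20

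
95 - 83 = 12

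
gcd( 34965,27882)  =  9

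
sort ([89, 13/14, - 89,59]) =[ - 89, 13/14 , 59, 89]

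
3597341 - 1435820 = 2161521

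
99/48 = 2 + 1/16 = 2.06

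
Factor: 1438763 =1438763^1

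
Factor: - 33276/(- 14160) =47/20 = 2^(-2)*5^( - 1 )*47^1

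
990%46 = 24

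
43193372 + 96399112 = 139592484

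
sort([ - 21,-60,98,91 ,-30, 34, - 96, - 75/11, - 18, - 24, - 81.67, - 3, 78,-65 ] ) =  [-96, - 81.67, - 65, - 60, - 30,-24, - 21, - 18, - 75/11,  -  3, 34,78, 91,98 ] 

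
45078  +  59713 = 104791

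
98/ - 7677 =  - 98/7677 = - 0.01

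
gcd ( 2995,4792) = 599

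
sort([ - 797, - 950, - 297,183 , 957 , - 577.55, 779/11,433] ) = [ - 950 , - 797,-577.55, - 297, 779/11, 183 , 433,  957] 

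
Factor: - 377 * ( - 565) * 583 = 5^1 * 11^1 * 13^1*29^1*53^1*113^1 = 124181915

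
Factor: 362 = 2^1*181^1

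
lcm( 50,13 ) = 650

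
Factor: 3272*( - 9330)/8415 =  - 2^4*3^( - 1 )*11^ ( - 1)*17^( - 1 )*311^1* 409^1 = - 2035184/561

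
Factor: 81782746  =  2^1 * 67^1* 293^1*2083^1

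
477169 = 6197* 77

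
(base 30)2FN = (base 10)2273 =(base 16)8e1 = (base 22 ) 4F7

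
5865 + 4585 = 10450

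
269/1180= 269/1180= 0.23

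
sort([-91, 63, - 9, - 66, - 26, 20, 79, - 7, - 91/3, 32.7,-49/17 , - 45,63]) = [ - 91, - 66, - 45, - 91/3, - 26, - 9, - 7, - 49/17,20, 32.7, 63, 63, 79]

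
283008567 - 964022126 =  - 681013559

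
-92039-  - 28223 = - 63816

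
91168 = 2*45584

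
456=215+241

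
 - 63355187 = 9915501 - 73270688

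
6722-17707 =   -  10985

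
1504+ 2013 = 3517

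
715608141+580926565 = 1296534706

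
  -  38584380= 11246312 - 49830692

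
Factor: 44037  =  3^3*7^1 * 233^1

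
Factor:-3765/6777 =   -  3^( - 2) * 5^1 = - 5/9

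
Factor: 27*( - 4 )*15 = - 2^2*3^4*5^1 = - 1620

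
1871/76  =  24 + 47/76 = 24.62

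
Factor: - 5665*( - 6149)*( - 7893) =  - 274945432905 =-3^2*5^1*11^2*13^1*43^1*103^1*877^1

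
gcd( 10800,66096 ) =432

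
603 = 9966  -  9363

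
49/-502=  - 1 +453/502 = - 0.10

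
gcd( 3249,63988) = 1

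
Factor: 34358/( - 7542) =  - 3^(  -  2) * 41^1  =  - 41/9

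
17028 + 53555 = 70583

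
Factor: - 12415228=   -  2^2*7^3*9049^1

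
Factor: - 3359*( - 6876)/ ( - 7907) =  - 23096484/7907 = -2^2*3^2 * 191^1 * 3359^1*7907^( - 1 ) 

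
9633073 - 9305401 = 327672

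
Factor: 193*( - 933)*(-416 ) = 2^5 * 3^1*13^1*193^1*311^1=74908704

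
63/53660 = 63/53660 = 0.00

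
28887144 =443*65208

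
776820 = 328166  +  448654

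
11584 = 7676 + 3908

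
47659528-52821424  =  -5161896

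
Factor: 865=5^1 * 173^1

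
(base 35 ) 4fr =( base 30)61M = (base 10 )5452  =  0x154c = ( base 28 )6QK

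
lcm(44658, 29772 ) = 89316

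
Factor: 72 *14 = 1008 = 2^4*3^2*7^1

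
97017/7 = 13859 + 4/7 = 13859.57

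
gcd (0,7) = 7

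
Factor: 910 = 2^1*5^1*7^1*13^1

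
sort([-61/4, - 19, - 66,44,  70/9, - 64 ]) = [ - 66, - 64 , - 19,-61/4,  70/9, 44 ] 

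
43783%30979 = 12804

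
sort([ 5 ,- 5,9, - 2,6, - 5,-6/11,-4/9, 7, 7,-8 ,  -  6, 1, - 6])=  [ - 8, -6,-6, - 5 , - 5, - 2 , - 6/11, - 4/9,1,  5 , 6,  7, 7, 9] 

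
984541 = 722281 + 262260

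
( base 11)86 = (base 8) 136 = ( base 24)3m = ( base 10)94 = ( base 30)34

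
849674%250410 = 98444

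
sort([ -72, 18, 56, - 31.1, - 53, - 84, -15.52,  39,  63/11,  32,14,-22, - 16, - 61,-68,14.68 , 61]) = [ - 84, - 72,  -  68, - 61 ,- 53,-31.1,  -  22,- 16, - 15.52,  63/11,  14, 14.68, 18,32, 39,  56,  61]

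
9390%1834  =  220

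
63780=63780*1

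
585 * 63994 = 37436490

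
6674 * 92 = 614008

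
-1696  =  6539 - 8235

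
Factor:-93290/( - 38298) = 3^ ( - 1 )*5^1*13^( - 1)*19^1 = 95/39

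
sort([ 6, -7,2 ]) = [ - 7, 2, 6 ] 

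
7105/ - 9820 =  - 1421/1964= -0.72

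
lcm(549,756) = 46116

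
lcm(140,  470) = 6580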